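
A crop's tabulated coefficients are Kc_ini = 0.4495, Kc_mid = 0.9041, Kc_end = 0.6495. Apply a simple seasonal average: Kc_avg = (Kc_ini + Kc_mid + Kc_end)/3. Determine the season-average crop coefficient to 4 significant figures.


Kc_avg = (0.4495 + 0.9041 + 0.6495)/3 = 0.6677
Therefore the season-average crop coefficient = 0.6677.


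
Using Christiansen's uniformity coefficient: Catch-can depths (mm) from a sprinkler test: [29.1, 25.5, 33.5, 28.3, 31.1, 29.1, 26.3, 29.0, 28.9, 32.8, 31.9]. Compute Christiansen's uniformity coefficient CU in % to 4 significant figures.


Approach: apply Christiansen's uniformity coefficient, CU = (1 - mean_abs_deviation/mean)*100.
mean = 29.5909 mm
mean |d_i - mean| = 1.98843 mm
CU = (1 - 1.98843/29.5909)*100 = 93.28 %
Therefore Christiansen's uniformity coefficient CU = 93.28 %.


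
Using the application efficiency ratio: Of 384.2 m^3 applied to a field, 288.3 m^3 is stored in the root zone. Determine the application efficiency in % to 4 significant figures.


Approach: apply the application efficiency ratio, Ea = (stored/applied)*100.
Ea = (288.3/384.2)*100 = 75.04 %
Therefore the application efficiency = 75.04 %.


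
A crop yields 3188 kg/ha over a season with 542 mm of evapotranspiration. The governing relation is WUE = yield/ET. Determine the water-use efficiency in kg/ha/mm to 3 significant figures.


WUE = 3188 / 542 = 5.88 kg/ha/mm
Therefore the water-use efficiency = 5.88 kg/ha/mm.


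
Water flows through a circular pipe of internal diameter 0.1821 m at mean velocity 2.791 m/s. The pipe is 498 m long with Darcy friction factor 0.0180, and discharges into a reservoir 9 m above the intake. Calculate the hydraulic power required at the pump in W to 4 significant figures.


Approach: apply continuity + Darcy-Weisbach + hydraulic power, Q = A*v; hf = f*(L/D)*(v^2/(2g)); H = static + hf; P = rho*g*Q*H.
Step 1 — flow rate (continuity, Q = A*v):
  A = pi*(0.1821/2)^2 = 0.0260441 m^2
  Q = 0.0260441 * 2.791 = 0.0726892 m^3/s
Step 2 — friction head loss (Darcy-Weisbach):
  hf = 0.0180 * (498/0.1821) * (2.791^2 / (2*9.81))
  hf = 19.5440 m
Step 3 — total head: H = 9 + 19.5440 = 28.5440 m
Step 4 — hydraulic power (P = rho*g*Q*H):
  P = 1000 * 9.81 * 0.0726892 * 28.5440 = 20350 W
Therefore the hydraulic power required at the pump = 20350 W.


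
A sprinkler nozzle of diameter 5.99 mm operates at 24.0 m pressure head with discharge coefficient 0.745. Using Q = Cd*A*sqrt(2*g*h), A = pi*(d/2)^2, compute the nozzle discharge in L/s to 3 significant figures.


A = pi*(5.99e-3/2)^2 = 2.8180e-05 m^2
Q = 0.745 * 2.8180e-05 * sqrt(2*9.81*24.0) * 1000 = 0.456 L/s
Therefore the nozzle discharge = 0.456 L/s.


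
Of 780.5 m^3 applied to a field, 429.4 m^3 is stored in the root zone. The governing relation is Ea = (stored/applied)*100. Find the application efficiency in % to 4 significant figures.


Ea = (429.4/780.5)*100 = 55.02 %
Therefore the application efficiency = 55.02 %.


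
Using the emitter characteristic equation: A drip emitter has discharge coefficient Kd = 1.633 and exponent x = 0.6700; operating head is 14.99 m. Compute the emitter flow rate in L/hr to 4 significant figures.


Approach: apply the emitter characteristic equation, q = Kd * h^x.
q = 1.633 * 14.99^0.6700 = 10.02 L/hr
Therefore the emitter flow rate = 10.02 L/hr.


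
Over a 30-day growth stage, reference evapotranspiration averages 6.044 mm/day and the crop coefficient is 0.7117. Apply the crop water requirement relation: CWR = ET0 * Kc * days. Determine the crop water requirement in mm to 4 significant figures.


CWR = 6.044 * 0.7117 * 30 = 129.0 mm
Therefore the crop water requirement = 129.0 mm.


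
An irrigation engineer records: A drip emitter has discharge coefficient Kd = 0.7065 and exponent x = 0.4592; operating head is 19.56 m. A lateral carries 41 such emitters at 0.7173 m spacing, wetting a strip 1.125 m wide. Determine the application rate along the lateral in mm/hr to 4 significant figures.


Approach: apply the emitter equation with a lateral mass balance, q = Kd*h^x; Q = n*q; rate = Q/(n*spacing*width).
Step 1 — single emitter flow (q = Kd*h^x):
  q = 0.7065 * 19.56^0.4592 = 2.76763 L/hr
Step 2 — total lateral flow: Q = 41 * 2.76763 = 113.473 L/hr
Step 3 — wetted area: A = 41 * 0.7173 * 1.125 = 33.0855 m^2
Step 4 — application rate: Q/A = 113.473/33.0855 = 3.430 mm/hr
Therefore the application rate along the lateral = 3.430 mm/hr.


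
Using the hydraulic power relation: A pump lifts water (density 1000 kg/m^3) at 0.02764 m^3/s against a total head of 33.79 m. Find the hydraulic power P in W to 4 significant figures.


Approach: apply the hydraulic power relation, P = rho*g*Q*H.
P = 1000 * 9.81 * 0.02764 * 33.79 = 9162 W
Therefore the hydraulic power P = 9162 W.


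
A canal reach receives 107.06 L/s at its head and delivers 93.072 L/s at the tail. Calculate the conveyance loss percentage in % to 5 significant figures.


Approach: apply the conveyance loss ratio, loss% = ((Q_head - Q_tail)/Q_head)*100.
loss = ((107.06 - 93.072)/107.06)*100 = 13.066 %
Therefore the conveyance loss percentage = 13.066 %.


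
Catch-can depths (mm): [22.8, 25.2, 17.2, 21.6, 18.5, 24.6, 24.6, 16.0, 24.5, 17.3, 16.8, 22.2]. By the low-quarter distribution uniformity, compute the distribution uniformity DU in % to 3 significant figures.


Approach: apply the low-quarter distribution uniformity, DU = (mean of lowest quarter of readings / overall mean)*100.
sorted lowest 3 of 12: [16.0, 16.8, 17.2] -> mean = 16.667 mm
overall mean = 20.942 mm
DU = (16.667/20.942)*100 = 79.6 %
Therefore the distribution uniformity DU = 79.6 %.


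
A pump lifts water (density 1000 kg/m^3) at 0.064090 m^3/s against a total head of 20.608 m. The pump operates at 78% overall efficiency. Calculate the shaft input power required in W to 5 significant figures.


Approach: apply hydraulic power then efficiency conversion, P = rho*g*Q*H; P_in = P/eta.
Step 1 — hydraulic power (P = rho*g*Q*H):
  P = 1000 * 9.81 * 0.064090 * 20.608 = 12956.72 W
Step 2 — input power: P_in = P/eta = 12956.72 / 0.78 = 16611 W
Therefore the shaft input power required = 16611 W.


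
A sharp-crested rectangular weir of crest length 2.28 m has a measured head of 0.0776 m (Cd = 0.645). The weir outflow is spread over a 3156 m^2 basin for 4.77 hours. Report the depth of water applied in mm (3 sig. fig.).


Approach: apply the rectangular weir equation with a volume-to-depth conversion, Q = (2/3)*Cd*L*sqrt(2g)*H^1.5; d = Q*t/A * 1000.
Step 1 — weir discharge:
  Q = (2/3)*0.645*2.28*sqrt(2*9.81)*0.0776^1.5 = 0.093874 m^3/s
Step 2 — volume: V = 0.093874 * 4.77*3600 = 1612.0 m^3
Step 3 — depth: d = V/A * 1000 = 1612.0/3156 * 1000 = 511 mm
Therefore the depth of water applied = 511 mm.


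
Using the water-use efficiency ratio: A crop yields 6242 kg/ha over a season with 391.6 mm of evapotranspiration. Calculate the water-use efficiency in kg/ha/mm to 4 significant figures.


Approach: apply the water-use efficiency ratio, WUE = yield/ET.
WUE = 6242 / 391.6 = 15.94 kg/ha/mm
Therefore the water-use efficiency = 15.94 kg/ha/mm.


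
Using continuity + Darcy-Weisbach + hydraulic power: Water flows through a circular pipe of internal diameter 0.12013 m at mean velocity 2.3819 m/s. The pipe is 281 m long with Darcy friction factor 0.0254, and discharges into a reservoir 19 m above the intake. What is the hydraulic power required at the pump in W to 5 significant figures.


Approach: apply continuity + Darcy-Weisbach + hydraulic power, Q = A*v; hf = f*(L/D)*(v^2/(2g)); H = static + hf; P = rho*g*Q*H.
Step 1 — flow rate (continuity, Q = A*v):
  A = pi*(0.12013/2)^2 = 0.01133425 m^2
  Q = 0.01133425 * 2.3819 = 0.02699705 m^3/s
Step 2 — friction head loss (Darcy-Weisbach):
  hf = 0.0254 * (281/0.12013) * (2.3819^2 / (2*9.81))
  hf = 17.18053 m
Step 3 — total head: H = 19 + 17.18053 = 36.18053 m
Step 4 — hydraulic power (P = rho*g*Q*H):
  P = 1000 * 9.81 * 0.02699705 * 36.18053 = 9582.1 W
Therefore the hydraulic power required at the pump = 9582.1 W.


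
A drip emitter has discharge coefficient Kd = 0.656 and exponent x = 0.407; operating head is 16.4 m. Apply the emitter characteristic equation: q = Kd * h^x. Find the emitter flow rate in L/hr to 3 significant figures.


q = 0.656 * 16.4^0.407 = 2.05 L/hr
Therefore the emitter flow rate = 2.05 L/hr.


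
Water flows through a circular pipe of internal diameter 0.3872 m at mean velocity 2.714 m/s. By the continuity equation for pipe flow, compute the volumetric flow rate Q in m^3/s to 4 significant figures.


Approach: apply the continuity equation for pipe flow, Q = A * v with A = pi*(D/2)^2.
A = pi*(0.3872/2)^2 = 0.117750 m^2
Q = 0.117750 * 2.714 = 0.3196 m^3/s
Therefore the volumetric flow rate Q = 0.3196 m^3/s.


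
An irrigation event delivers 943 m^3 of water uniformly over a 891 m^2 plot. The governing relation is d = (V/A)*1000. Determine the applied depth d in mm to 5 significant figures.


d = (943 / 891) * 1000 = 1058.4 mm
Therefore the applied depth d = 1058.4 mm.


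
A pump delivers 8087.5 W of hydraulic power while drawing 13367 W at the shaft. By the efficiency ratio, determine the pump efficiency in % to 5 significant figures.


Approach: apply the efficiency ratio, eta = (P_out/P_in)*100.
eta = (8087.5 / 13367) * 100 = 60.503 %
Therefore the pump efficiency = 60.503 %.


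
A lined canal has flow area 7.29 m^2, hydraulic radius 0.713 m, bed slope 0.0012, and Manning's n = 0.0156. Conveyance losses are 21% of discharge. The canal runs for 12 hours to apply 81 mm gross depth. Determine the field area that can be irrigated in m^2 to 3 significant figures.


Approach: apply Manning's equation with a conveyance and depth budget, Q = (1/n)*A*R^(2/3)*S^(1/2); Q_field = Q*(1-loss); Area = Q_field*t/(d/1000).
Step 1 — canal discharge (Manning's equation):
  Q = (1/0.0156) * 7.29 * 0.713^(2/3) * 0.0012^(1/2) = 12.920 m^3/s
Step 2 — delivered flow: Q_field = 12.920*(1 - 21/100) = 10.207 m^3/s
Step 3 — volume delivered: V = 10.207 * 12*3600 = 440920 m^3
Step 4 — area served: A = V / (depth/1000) = 440920 / 0.081 = 5440000 m^2
Therefore the field area that can be irrigated = 5440000 m^2.


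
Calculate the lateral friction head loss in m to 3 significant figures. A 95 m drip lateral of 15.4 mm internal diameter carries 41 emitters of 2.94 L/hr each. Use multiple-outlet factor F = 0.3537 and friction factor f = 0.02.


Approach: apply Darcy-Weisbach with the multiple-outlet F-factor, Q = n*q/(3600*1000) m^3/s; v = Q/A; hf = F*f*(L/D)*(v^2/(2g)).
Q = 41*2.94/(3600*1000) = 3.3483e-05 m^3/s
A = pi*(15.4e-3/2)^2 = 1.8627e-04 m^2, so v = Q/A = 0.17976 m/s
hf = 0.3537*0.02*(95/0.0154)*(0.17976^2/(2*9.81)) = 0.0719 m
Therefore the lateral friction head loss = 0.0719 m.


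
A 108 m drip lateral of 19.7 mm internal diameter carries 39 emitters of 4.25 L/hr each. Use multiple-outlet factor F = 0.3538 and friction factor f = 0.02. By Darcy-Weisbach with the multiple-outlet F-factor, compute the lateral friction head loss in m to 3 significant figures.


Approach: apply Darcy-Weisbach with the multiple-outlet F-factor, Q = n*q/(3600*1000) m^3/s; v = Q/A; hf = F*f*(L/D)*(v^2/(2g)).
Q = 39*4.25/(3600*1000) = 4.6042e-05 m^3/s
A = pi*(19.7e-3/2)^2 = 3.0481e-04 m^2, so v = Q/A = 0.15105 m/s
hf = 0.3538*0.02*(108/0.0197)*(0.15105^2/(2*9.81)) = 0.0451 m
Therefore the lateral friction head loss = 0.0451 m.


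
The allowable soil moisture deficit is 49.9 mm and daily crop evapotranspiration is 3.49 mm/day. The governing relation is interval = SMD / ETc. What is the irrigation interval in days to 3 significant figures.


interval = 49.9 / 3.49 = 14.3 days
Therefore the irrigation interval = 14.3 days.


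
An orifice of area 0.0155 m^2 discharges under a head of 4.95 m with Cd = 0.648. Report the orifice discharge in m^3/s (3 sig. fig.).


Approach: apply the orifice equation, Q = Cd*A*sqrt(2*g*h).
Q = 0.648 * 0.0155 * sqrt(2*9.81*4.95) = 0.0990 m^3/s
Therefore the orifice discharge = 0.0990 m^3/s.


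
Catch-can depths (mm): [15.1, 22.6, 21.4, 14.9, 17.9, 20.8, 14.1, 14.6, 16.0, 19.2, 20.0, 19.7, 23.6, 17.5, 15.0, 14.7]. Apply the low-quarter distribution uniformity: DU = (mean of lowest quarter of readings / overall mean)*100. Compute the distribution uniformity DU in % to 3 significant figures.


sorted lowest 4 of 16: [14.1, 14.6, 14.7, 14.9] -> mean = 14.575 mm
overall mean = 17.944 mm
DU = (14.575/17.944)*100 = 81.2 %
Therefore the distribution uniformity DU = 81.2 %.


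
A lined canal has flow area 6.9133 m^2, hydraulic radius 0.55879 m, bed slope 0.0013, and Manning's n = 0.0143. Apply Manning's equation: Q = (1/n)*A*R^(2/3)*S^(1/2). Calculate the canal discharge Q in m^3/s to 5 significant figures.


Q = (1/0.0143) * 6.9133 * 0.55879^(2/3) * 0.0013^(1/2) = 11.826 m^3/s
Therefore the canal discharge Q = 11.826 m^3/s.


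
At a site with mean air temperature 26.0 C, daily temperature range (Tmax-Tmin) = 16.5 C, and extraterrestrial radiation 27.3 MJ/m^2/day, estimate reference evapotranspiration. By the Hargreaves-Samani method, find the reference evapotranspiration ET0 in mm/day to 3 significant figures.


Approach: apply the Hargreaves-Samani method, ET0 = 0.0023*(Tmean+17.8)*sqrt(Tmax-Tmin)*0.408*Ra.
ET0 = 0.0023*(26.0+17.8)*sqrt(16.5)*0.408*27.3 = 4.56 mm/day
Therefore the reference evapotranspiration ET0 = 4.56 mm/day.


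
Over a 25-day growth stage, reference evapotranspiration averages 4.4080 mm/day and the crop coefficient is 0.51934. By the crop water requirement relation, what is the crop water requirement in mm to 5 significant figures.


Approach: apply the crop water requirement relation, CWR = ET0 * Kc * days.
CWR = 4.4080 * 0.51934 * 25 = 57.231 mm
Therefore the crop water requirement = 57.231 mm.


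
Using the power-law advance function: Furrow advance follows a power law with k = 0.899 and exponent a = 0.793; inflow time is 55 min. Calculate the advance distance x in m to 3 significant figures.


Approach: apply the power-law advance function, x = k*t^a.
x = 0.899 * 55^0.793 = 21.6 m
Therefore the advance distance x = 21.6 m.


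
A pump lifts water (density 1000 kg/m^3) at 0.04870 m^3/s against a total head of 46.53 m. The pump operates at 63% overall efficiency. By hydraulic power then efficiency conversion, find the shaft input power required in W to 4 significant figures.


Approach: apply hydraulic power then efficiency conversion, P = rho*g*Q*H; P_in = P/eta.
Step 1 — hydraulic power (P = rho*g*Q*H):
  P = 1000 * 9.81 * 0.04870 * 46.53 = 22229.6 W
Step 2 — input power: P_in = P/eta = 22229.6 / 0.63 = 35290 W
Therefore the shaft input power required = 35290 W.


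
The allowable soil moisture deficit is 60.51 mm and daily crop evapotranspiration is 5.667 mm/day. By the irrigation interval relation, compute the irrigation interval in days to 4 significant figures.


Approach: apply the irrigation interval relation, interval = SMD / ETc.
interval = 60.51 / 5.667 = 10.68 days
Therefore the irrigation interval = 10.68 days.


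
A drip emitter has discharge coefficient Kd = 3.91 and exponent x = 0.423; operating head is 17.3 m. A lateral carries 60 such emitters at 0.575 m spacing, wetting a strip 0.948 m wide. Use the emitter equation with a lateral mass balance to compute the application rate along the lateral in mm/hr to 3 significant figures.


Approach: apply the emitter equation with a lateral mass balance, q = Kd*h^x; Q = n*q; rate = Q/(n*spacing*width).
Step 1 — single emitter flow (q = Kd*h^x):
  q = 3.91 * 17.3^0.423 = 13.058 L/hr
Step 2 — total lateral flow: Q = 60 * 13.058 = 783.47 L/hr
Step 3 — wetted area: A = 60 * 0.575 * 0.948 = 32.706 m^2
Step 4 — application rate: Q/A = 783.47/32.706 = 24.0 mm/hr
Therefore the application rate along the lateral = 24.0 mm/hr.


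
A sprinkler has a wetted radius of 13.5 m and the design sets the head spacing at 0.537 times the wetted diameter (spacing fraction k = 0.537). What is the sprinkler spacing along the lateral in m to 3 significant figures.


Approach: apply the sprinkler spacing rule (spacing as a fraction of wetted diameter), S = k*(2*R).
S = 0.537 * (2 * 13.5) = 14.5 m
Therefore the sprinkler spacing along the lateral = 14.5 m.


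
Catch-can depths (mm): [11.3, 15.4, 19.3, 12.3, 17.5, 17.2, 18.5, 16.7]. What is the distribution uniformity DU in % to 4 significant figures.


Approach: apply the low-quarter distribution uniformity, DU = (mean of lowest quarter of readings / overall mean)*100.
sorted lowest 2 of 8: [11.3, 12.3] -> mean = 11.8000 mm
overall mean = 16.0250 mm
DU = (11.8000/16.0250)*100 = 73.63 %
Therefore the distribution uniformity DU = 73.63 %.


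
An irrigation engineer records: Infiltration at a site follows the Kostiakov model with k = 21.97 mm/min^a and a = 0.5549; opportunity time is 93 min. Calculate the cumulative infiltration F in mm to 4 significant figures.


Approach: apply the Kostiakov infiltration equation, F = k*t^a.
F = 21.97 * 93^0.5549 = 271.7 mm
Therefore the cumulative infiltration F = 271.7 mm.


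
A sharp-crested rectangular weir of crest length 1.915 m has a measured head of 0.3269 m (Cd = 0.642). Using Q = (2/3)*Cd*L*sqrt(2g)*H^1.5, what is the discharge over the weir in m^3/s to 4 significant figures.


Q = (2/3)*0.642*1.915*sqrt(2*9.81)*0.3269^1.5 = 0.6786 m^3/s
Therefore the discharge over the weir = 0.6786 m^3/s.


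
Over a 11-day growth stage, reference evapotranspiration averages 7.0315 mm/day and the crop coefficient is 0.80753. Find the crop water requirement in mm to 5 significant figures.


Approach: apply the crop water requirement relation, CWR = ET0 * Kc * days.
CWR = 7.0315 * 0.80753 * 11 = 62.460 mm
Therefore the crop water requirement = 62.460 mm.


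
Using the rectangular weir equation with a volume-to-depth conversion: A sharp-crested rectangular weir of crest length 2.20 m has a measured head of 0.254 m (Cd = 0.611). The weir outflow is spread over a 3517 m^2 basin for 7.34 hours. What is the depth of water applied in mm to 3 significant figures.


Approach: apply the rectangular weir equation with a volume-to-depth conversion, Q = (2/3)*Cd*L*sqrt(2g)*H^1.5; d = Q*t/A * 1000.
Step 1 — weir discharge:
  Q = (2/3)*0.611*2.20*sqrt(2*9.81)*0.254^1.5 = 0.50813 m^3/s
Step 2 — volume: V = 0.50813 * 7.34*3600 = 13427 m^3
Step 3 — depth: d = V/A * 1000 = 13427/3517 * 1000 = 3820 mm
Therefore the depth of water applied = 3820 mm.


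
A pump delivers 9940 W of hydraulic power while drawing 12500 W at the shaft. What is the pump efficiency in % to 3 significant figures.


Approach: apply the efficiency ratio, eta = (P_out/P_in)*100.
eta = (9940 / 12500) * 100 = 79.5 %
Therefore the pump efficiency = 79.5 %.


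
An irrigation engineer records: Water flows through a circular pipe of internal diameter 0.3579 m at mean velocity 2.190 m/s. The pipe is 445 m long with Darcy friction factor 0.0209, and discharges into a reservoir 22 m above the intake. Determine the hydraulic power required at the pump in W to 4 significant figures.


Approach: apply continuity + Darcy-Weisbach + hydraulic power, Q = A*v; hf = f*(L/D)*(v^2/(2g)); H = static + hf; P = rho*g*Q*H.
Step 1 — flow rate (continuity, Q = A*v):
  A = pi*(0.3579/2)^2 = 0.100604 m^2
  Q = 0.100604 * 2.190 = 0.220322 m^3/s
Step 2 — friction head loss (Darcy-Weisbach):
  hf = 0.0209 * (445/0.3579) * (2.190^2 / (2*9.81))
  hf = 6.35234 m
Step 3 — total head: H = 22 + 6.35234 = 28.3523 m
Step 4 — hydraulic power (P = rho*g*Q*H):
  P = 1000 * 9.81 * 0.220322 * 28.3523 = 61280 W
Therefore the hydraulic power required at the pump = 61280 W.


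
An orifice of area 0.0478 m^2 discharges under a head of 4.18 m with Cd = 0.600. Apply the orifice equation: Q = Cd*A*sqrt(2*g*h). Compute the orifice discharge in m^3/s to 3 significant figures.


Q = 0.600 * 0.0478 * sqrt(2*9.81*4.18) = 0.260 m^3/s
Therefore the orifice discharge = 0.260 m^3/s.


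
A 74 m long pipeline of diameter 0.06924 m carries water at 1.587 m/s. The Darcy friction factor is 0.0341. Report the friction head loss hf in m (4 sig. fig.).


Approach: apply the Darcy-Weisbach equation, hf = f*(L/D)*(v^2/(2g)).
hf = 0.0341 * (74/0.06924) * (1.587^2 / (2*9.81))
hf = 4.678 m
Therefore the friction head loss hf = 4.678 m.


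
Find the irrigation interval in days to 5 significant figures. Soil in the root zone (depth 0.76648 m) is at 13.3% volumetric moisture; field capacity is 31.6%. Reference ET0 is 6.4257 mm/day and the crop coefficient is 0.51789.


Approach: apply soil-water budget scheduling, SMD = (FC-theta)/100*depth*1000; ETc = ET0*Kc; interval = SMD/ETc.
Step 1 — soil moisture deficit:
  SMD = (31.6 - 13.3)/100 * 0.76648 * 1000 = 140.2658 mm
Step 2 — daily crop ET (ETc = ET0*Kc):
  ETc = 6.4257 * 0.51789 = 3.327806 mm/day
Step 3 — irrigation interval (SMD/ETc):
  interval = 140.2658 / 3.327806 = 42.150 days
Therefore the irrigation interval = 42.150 days.


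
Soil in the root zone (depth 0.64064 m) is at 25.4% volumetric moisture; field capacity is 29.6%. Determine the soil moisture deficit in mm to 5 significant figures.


Approach: apply the soil moisture deficit relation, SMD = (FC - theta)/100 * depth * 1000.
SMD = (29.6 - 25.4)/100 * 0.64064 * 1000 = 26.907 mm
Therefore the soil moisture deficit = 26.907 mm.


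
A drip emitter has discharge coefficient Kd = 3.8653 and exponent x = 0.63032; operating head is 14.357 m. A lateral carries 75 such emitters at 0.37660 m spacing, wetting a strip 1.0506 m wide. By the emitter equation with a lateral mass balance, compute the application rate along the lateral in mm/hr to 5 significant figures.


Approach: apply the emitter equation with a lateral mass balance, q = Kd*h^x; Q = n*q; rate = Q/(n*spacing*width).
Step 1 — single emitter flow (q = Kd*h^x):
  q = 3.8653 * 14.357^0.63032 = 20.72543 L/hr
Step 2 — total lateral flow: Q = 75 * 20.72543 = 1554.407 L/hr
Step 3 — wetted area: A = 75 * 0.37660 * 1.0506 = 29.67420 m^2
Step 4 — application rate: Q/A = 1554.407/29.67420 = 52.382 mm/hr
Therefore the application rate along the lateral = 52.382 mm/hr.


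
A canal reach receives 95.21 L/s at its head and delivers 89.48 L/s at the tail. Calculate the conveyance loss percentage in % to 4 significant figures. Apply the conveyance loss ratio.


Approach: apply the conveyance loss ratio, loss% = ((Q_head - Q_tail)/Q_head)*100.
loss = ((95.21 - 89.48)/95.21)*100 = 6.018 %
Therefore the conveyance loss percentage = 6.018 %.


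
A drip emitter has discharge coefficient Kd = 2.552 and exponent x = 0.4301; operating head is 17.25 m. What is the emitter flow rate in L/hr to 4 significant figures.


Approach: apply the emitter characteristic equation, q = Kd * h^x.
q = 2.552 * 17.25^0.4301 = 8.686 L/hr
Therefore the emitter flow rate = 8.686 L/hr.


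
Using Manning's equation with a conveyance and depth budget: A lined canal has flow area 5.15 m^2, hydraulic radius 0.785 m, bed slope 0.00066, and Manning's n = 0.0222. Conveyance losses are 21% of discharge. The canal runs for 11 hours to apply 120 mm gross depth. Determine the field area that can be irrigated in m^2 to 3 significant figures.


Approach: apply Manning's equation with a conveyance and depth budget, Q = (1/n)*A*R^(2/3)*S^(1/2); Q_field = Q*(1-loss); Area = Q_field*t/(d/1000).
Step 1 — canal discharge (Manning's equation):
  Q = (1/0.0222) * 5.15 * 0.785^(2/3) * 0.00066^(1/2) = 5.0715 m^3/s
Step 2 — delivered flow: Q_field = 5.0715*(1 - 21/100) = 4.0065 m^3/s
Step 3 — volume delivered: V = 4.0065 * 11*3600 = 158660 m^3
Step 4 — area served: A = V / (depth/1000) = 158660 / 0.12 = 1320000 m^2
Therefore the field area that can be irrigated = 1320000 m^2.


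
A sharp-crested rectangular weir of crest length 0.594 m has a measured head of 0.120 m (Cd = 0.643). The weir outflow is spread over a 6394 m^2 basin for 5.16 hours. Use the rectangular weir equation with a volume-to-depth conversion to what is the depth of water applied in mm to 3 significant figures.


Approach: apply the rectangular weir equation with a volume-to-depth conversion, Q = (2/3)*Cd*L*sqrt(2g)*H^1.5; d = Q*t/A * 1000.
Step 1 — weir discharge:
  Q = (2/3)*0.643*0.594*sqrt(2*9.81)*0.120^1.5 = 0.046884 m^3/s
Step 2 — volume: V = 0.046884 * 5.16*3600 = 870.92 m^3
Step 3 — depth: d = V/A * 1000 = 870.92/6394 * 1000 = 136 mm
Therefore the depth of water applied = 136 mm.


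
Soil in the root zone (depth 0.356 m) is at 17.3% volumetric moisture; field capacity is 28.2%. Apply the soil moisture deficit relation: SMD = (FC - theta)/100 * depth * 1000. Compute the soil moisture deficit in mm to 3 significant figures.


SMD = (28.2 - 17.3)/100 * 0.356 * 1000 = 38.8 mm
Therefore the soil moisture deficit = 38.8 mm.


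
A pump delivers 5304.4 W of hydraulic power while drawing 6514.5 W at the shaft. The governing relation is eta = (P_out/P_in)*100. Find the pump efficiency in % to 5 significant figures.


eta = (5304.4 / 6514.5) * 100 = 81.425 %
Therefore the pump efficiency = 81.425 %.


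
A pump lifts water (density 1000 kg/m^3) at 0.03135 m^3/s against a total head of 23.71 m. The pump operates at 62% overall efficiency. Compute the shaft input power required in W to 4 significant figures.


Approach: apply hydraulic power then efficiency conversion, P = rho*g*Q*H; P_in = P/eta.
Step 1 — hydraulic power (P = rho*g*Q*H):
  P = 1000 * 9.81 * 0.03135 * 23.71 = 7291.86 W
Step 2 — input power: P_in = P/eta = 7291.86 / 0.62 = 11760 W
Therefore the shaft input power required = 11760 W.


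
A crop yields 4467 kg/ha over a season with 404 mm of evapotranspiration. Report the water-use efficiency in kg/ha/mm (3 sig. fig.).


Approach: apply the water-use efficiency ratio, WUE = yield/ET.
WUE = 4467 / 404 = 11.1 kg/ha/mm
Therefore the water-use efficiency = 11.1 kg/ha/mm.


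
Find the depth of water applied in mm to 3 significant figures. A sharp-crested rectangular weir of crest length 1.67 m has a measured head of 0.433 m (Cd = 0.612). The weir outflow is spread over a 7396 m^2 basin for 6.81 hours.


Approach: apply the rectangular weir equation with a volume-to-depth conversion, Q = (2/3)*Cd*L*sqrt(2g)*H^1.5; d = Q*t/A * 1000.
Step 1 — weir discharge:
  Q = (2/3)*0.612*1.67*sqrt(2*9.81)*0.433^1.5 = 0.85992 m^3/s
Step 2 — volume: V = 0.85992 * 6.81*3600 = 21082 m^3
Step 3 — depth: d = V/A * 1000 = 21082/7396 * 1000 = 2850 mm
Therefore the depth of water applied = 2850 mm.


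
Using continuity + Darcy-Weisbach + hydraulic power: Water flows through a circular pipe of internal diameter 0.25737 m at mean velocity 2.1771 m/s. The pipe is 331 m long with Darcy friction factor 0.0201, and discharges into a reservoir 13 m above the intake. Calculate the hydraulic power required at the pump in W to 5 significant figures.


Approach: apply continuity + Darcy-Weisbach + hydraulic power, Q = A*v; hf = f*(L/D)*(v^2/(2g)); H = static + hf; P = rho*g*Q*H.
Step 1 — flow rate (continuity, Q = A*v):
  A = pi*(0.25737/2)^2 = 0.05202424 m^2
  Q = 0.05202424 * 2.1771 = 0.1132620 m^3/s
Step 2 — friction head loss (Darcy-Weisbach):
  hf = 0.0201 * (331/0.25737) * (2.1771^2 / (2*9.81))
  hf = 6.244877 m
Step 3 — total head: H = 13 + 6.244877 = 19.24488 m
Step 4 — hydraulic power (P = rho*g*Q*H):
  P = 1000 * 9.81 * 0.1132620 * 19.24488 = 21383 W
Therefore the hydraulic power required at the pump = 21383 W.


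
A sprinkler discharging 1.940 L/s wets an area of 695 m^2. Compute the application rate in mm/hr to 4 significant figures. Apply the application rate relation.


Approach: apply the application rate relation, rate = (Q/A)*3600.
rate = (1.940 / 695) * 3600 = 10.05 mm/hr
Therefore the application rate = 10.05 mm/hr.


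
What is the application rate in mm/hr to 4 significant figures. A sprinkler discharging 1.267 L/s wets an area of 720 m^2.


Approach: apply the application rate relation, rate = (Q/A)*3600.
rate = (1.267 / 720) * 3600 = 6.335 mm/hr
Therefore the application rate = 6.335 mm/hr.


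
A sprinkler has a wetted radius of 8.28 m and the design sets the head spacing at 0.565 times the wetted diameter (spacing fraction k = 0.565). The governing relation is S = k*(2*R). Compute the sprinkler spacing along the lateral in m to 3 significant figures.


S = 0.565 * (2 * 8.28) = 9.36 m
Therefore the sprinkler spacing along the lateral = 9.36 m.


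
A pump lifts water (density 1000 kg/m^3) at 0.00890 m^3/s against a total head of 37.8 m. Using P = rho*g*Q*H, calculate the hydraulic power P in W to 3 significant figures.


P = 1000 * 9.81 * 0.00890 * 37.8 = 3300 W
Therefore the hydraulic power P = 3300 W.


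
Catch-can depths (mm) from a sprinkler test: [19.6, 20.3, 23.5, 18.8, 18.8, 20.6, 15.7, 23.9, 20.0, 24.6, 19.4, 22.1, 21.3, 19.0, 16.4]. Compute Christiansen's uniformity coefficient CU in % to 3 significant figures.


Approach: apply Christiansen's uniformity coefficient, CU = (1 - mean_abs_deviation/mean)*100.
mean = 20.267 mm
mean |d_i - mean| = 1.9244 mm
CU = (1 - 1.9244/20.267)*100 = 90.5 %
Therefore Christiansen's uniformity coefficient CU = 90.5 %.


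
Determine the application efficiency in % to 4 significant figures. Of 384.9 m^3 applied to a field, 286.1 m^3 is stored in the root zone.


Approach: apply the application efficiency ratio, Ea = (stored/applied)*100.
Ea = (286.1/384.9)*100 = 74.33 %
Therefore the application efficiency = 74.33 %.


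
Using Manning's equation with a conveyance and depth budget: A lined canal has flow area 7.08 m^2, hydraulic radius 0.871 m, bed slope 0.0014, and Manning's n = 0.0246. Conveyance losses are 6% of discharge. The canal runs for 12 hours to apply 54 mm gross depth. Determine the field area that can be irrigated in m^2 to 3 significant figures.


Approach: apply Manning's equation with a conveyance and depth budget, Q = (1/n)*A*R^(2/3)*S^(1/2); Q_field = Q*(1-loss); Area = Q_field*t/(d/1000).
Step 1 — canal discharge (Manning's equation):
  Q = (1/0.0246) * 7.08 * 0.871^(2/3) * 0.0014^(1/2) = 9.8214 m^3/s
Step 2 — delivered flow: Q_field = 9.8214*(1 - 6/100) = 9.2321 m^3/s
Step 3 — volume delivered: V = 9.2321 * 12*3600 = 398830 m^3
Step 4 — area served: A = V / (depth/1000) = 398830 / 0.054 = 7390000 m^2
Therefore the field area that can be irrigated = 7390000 m^2.


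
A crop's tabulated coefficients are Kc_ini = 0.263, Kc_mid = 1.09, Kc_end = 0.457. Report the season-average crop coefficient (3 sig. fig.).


Approach: apply a simple seasonal average, Kc_avg = (Kc_ini + Kc_mid + Kc_end)/3.
Kc_avg = (0.263 + 1.09 + 0.457)/3 = 0.603
Therefore the season-average crop coefficient = 0.603.


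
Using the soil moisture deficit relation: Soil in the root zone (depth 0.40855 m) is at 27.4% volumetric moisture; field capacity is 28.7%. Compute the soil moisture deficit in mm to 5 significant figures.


Approach: apply the soil moisture deficit relation, SMD = (FC - theta)/100 * depth * 1000.
SMD = (28.7 - 27.4)/100 * 0.40855 * 1000 = 5.3112 mm
Therefore the soil moisture deficit = 5.3112 mm.


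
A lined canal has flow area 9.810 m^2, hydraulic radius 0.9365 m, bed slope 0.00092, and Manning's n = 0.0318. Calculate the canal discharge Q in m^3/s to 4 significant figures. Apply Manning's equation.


Approach: apply Manning's equation, Q = (1/n)*A*R^(2/3)*S^(1/2).
Q = (1/0.0318) * 9.810 * 0.9365^(2/3) * 0.00092^(1/2) = 8.957 m^3/s
Therefore the canal discharge Q = 8.957 m^3/s.


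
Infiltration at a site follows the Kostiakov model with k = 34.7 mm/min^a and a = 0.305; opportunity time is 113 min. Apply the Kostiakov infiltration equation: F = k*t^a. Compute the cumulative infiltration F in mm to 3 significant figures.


F = 34.7 * 113^0.305 = 147 mm
Therefore the cumulative infiltration F = 147 mm.


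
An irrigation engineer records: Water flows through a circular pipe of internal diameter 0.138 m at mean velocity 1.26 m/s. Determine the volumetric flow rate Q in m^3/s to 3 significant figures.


Approach: apply the continuity equation for pipe flow, Q = A * v with A = pi*(D/2)^2.
A = pi*(0.138/2)^2 = 0.014957 m^2
Q = 0.014957 * 1.26 = 0.0188 m^3/s
Therefore the volumetric flow rate Q = 0.0188 m^3/s.


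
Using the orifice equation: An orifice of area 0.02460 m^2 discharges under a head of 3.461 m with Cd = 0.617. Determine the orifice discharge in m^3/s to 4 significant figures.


Approach: apply the orifice equation, Q = Cd*A*sqrt(2*g*h).
Q = 0.617 * 0.02460 * sqrt(2*9.81*3.461) = 0.1251 m^3/s
Therefore the orifice discharge = 0.1251 m^3/s.


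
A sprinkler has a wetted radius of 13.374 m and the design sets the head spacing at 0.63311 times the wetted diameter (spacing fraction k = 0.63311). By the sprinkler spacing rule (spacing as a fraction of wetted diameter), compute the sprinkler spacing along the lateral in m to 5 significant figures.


Approach: apply the sprinkler spacing rule (spacing as a fraction of wetted diameter), S = k*(2*R).
S = 0.63311 * (2 * 13.374) = 16.934 m
Therefore the sprinkler spacing along the lateral = 16.934 m.


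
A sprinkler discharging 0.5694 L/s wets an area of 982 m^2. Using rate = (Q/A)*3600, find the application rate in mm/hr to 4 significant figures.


rate = (0.5694 / 982) * 3600 = 2.087 mm/hr
Therefore the application rate = 2.087 mm/hr.


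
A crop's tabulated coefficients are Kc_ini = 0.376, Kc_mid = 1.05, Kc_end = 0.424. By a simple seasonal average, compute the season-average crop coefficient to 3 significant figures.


Approach: apply a simple seasonal average, Kc_avg = (Kc_ini + Kc_mid + Kc_end)/3.
Kc_avg = (0.376 + 1.05 + 0.424)/3 = 0.617
Therefore the season-average crop coefficient = 0.617.


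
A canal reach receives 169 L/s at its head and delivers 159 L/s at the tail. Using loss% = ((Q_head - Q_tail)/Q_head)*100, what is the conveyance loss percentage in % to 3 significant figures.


loss = ((169 - 159)/169)*100 = 5.92 %
Therefore the conveyance loss percentage = 5.92 %.


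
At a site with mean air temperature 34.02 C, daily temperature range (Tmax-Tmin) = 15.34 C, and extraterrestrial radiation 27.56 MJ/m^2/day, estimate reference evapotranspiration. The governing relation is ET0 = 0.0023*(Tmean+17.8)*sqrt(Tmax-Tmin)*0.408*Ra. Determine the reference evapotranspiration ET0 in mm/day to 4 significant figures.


ET0 = 0.0023*(34.02+17.8)*sqrt(15.34)*0.408*27.56 = 5.249 mm/day
Therefore the reference evapotranspiration ET0 = 5.249 mm/day.


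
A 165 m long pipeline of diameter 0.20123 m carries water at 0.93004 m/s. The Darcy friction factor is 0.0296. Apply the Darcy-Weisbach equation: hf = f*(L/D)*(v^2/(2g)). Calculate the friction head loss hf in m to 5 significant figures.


hf = 0.0296 * (165/0.20123) * (0.93004^2 / (2*9.81))
hf = 1.0700 m
Therefore the friction head loss hf = 1.0700 m.


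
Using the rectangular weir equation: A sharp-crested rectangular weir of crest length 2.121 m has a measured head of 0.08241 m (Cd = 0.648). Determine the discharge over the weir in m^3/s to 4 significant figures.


Approach: apply the rectangular weir equation, Q = (2/3)*Cd*L*sqrt(2g)*H^1.5.
Q = (2/3)*0.648*2.121*sqrt(2*9.81)*0.08241^1.5 = 0.09602 m^3/s
Therefore the discharge over the weir = 0.09602 m^3/s.


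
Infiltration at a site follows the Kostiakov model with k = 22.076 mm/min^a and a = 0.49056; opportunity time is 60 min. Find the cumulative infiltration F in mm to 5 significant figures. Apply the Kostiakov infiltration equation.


Approach: apply the Kostiakov infiltration equation, F = k*t^a.
F = 22.076 * 60^0.49056 = 164.52 mm
Therefore the cumulative infiltration F = 164.52 mm.


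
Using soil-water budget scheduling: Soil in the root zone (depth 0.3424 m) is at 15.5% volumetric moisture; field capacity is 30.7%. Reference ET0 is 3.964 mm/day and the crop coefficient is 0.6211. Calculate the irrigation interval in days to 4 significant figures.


Approach: apply soil-water budget scheduling, SMD = (FC-theta)/100*depth*1000; ETc = ET0*Kc; interval = SMD/ETc.
Step 1 — soil moisture deficit:
  SMD = (30.7 - 15.5)/100 * 0.3424 * 1000 = 52.0448 mm
Step 2 — daily crop ET (ETc = ET0*Kc):
  ETc = 3.964 * 0.6211 = 2.46204 mm/day
Step 3 — irrigation interval (SMD/ETc):
  interval = 52.0448 / 2.46204 = 21.14 days
Therefore the irrigation interval = 21.14 days.


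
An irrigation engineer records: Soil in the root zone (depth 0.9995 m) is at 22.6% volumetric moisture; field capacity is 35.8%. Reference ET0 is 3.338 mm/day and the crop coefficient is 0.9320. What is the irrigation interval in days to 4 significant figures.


Approach: apply soil-water budget scheduling, SMD = (FC-theta)/100*depth*1000; ETc = ET0*Kc; interval = SMD/ETc.
Step 1 — soil moisture deficit:
  SMD = (35.8 - 22.6)/100 * 0.9995 * 1000 = 131.934 mm
Step 2 — daily crop ET (ETc = ET0*Kc):
  ETc = 3.338 * 0.9320 = 3.11102 mm/day
Step 3 — irrigation interval (SMD/ETc):
  interval = 131.934 / 3.11102 = 42.41 days
Therefore the irrigation interval = 42.41 days.


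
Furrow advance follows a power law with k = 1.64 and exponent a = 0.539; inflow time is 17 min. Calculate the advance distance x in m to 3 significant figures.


Approach: apply the power-law advance function, x = k*t^a.
x = 1.64 * 17^0.539 = 7.55 m
Therefore the advance distance x = 7.55 m.


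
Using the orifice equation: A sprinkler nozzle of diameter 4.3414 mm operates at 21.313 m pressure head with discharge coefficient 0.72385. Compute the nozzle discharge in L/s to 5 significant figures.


Approach: apply the orifice equation, Q = Cd*A*sqrt(2*g*h), A = pi*(d/2)^2.
A = pi*(4.3414e-3/2)^2 = 1.480299e-05 m^2
Q = 0.72385 * 1.480299e-05 * sqrt(2*9.81*21.313) * 1000 = 0.21911 L/s
Therefore the nozzle discharge = 0.21911 L/s.


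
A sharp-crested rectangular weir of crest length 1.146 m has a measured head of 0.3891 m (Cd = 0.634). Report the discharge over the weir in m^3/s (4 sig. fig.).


Approach: apply the rectangular weir equation, Q = (2/3)*Cd*L*sqrt(2g)*H^1.5.
Q = (2/3)*0.634*1.146*sqrt(2*9.81)*0.3891^1.5 = 0.5207 m^3/s
Therefore the discharge over the weir = 0.5207 m^3/s.


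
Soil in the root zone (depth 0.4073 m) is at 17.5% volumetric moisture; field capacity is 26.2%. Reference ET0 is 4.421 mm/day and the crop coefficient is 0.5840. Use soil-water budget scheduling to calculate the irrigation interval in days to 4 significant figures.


Approach: apply soil-water budget scheduling, SMD = (FC-theta)/100*depth*1000; ETc = ET0*Kc; interval = SMD/ETc.
Step 1 — soil moisture deficit:
  SMD = (26.2 - 17.5)/100 * 0.4073 * 1000 = 35.4351 mm
Step 2 — daily crop ET (ETc = ET0*Kc):
  ETc = 4.421 * 0.5840 = 2.58186 mm/day
Step 3 — irrigation interval (SMD/ETc):
  interval = 35.4351 / 2.58186 = 13.72 days
Therefore the irrigation interval = 13.72 days.


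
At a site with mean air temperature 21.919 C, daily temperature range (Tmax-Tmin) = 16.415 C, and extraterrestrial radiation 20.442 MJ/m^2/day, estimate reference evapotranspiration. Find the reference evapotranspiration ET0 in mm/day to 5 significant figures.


Approach: apply the Hargreaves-Samani method, ET0 = 0.0023*(Tmean+17.8)*sqrt(Tmax-Tmin)*0.408*Ra.
ET0 = 0.0023*(21.919+17.8)*sqrt(16.415)*0.408*20.442 = 3.0870 mm/day
Therefore the reference evapotranspiration ET0 = 3.0870 mm/day.


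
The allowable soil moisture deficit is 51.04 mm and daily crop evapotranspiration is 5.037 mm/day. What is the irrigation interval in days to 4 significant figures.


Approach: apply the irrigation interval relation, interval = SMD / ETc.
interval = 51.04 / 5.037 = 10.13 days
Therefore the irrigation interval = 10.13 days.


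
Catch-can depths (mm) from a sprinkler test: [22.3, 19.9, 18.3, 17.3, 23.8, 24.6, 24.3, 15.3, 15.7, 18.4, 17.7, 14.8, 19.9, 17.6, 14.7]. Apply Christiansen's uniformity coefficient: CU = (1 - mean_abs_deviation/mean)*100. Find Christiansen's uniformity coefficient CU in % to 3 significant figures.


mean = 18.973 mm
mean |d_i - mean| = 2.7947 mm
CU = (1 - 2.7947/18.973)*100 = 85.3 %
Therefore Christiansen's uniformity coefficient CU = 85.3 %.
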